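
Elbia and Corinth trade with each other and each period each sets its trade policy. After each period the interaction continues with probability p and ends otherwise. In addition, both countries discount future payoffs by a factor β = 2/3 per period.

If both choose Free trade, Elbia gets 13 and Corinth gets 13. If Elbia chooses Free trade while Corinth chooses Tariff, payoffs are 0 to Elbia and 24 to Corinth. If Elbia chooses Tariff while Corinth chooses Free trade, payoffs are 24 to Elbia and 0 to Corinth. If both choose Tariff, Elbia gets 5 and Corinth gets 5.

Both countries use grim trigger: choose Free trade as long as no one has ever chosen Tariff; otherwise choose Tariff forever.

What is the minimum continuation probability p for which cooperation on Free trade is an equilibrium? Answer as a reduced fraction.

33/38

With continuation probability p and discount β, the effective per-period discount factor is βp.
Grim-trigger IC: βp ≥ (24−13)/(24−5) = 11/19.
So p ≥ (11/19)/(2/3) = 33/38.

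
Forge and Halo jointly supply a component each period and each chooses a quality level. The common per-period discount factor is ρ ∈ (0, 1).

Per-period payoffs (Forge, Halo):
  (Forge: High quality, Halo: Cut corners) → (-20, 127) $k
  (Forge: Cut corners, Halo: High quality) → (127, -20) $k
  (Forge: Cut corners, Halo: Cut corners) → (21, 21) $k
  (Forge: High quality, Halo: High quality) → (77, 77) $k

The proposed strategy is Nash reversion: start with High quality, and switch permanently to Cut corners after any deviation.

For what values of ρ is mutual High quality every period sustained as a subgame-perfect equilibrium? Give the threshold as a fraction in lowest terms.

One-period gain from deviating is 127 − 77 = 50. The loss is 77 − 21 = 56 in every subsequent period, with present value 56·ρ/(1−ρ).
Deviation is unprofitable when 56·ρ/(1−ρ) ≥ 50, i.e. ρ/(1−ρ) ≥ 25/28.
Equivalently ρ ≥ 50/(50+56) = 25/53.

25/53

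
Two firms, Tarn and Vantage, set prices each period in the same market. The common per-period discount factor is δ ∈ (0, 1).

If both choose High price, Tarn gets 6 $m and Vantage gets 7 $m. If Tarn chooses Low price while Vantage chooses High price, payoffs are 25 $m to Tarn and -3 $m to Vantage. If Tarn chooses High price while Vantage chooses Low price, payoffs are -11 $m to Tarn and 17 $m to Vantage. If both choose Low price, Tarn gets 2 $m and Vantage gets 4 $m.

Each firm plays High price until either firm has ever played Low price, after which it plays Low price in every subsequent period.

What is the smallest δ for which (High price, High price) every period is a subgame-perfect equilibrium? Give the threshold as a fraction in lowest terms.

For Tarn: deviation gain 25−6 = 19, per-period punishment loss 6−2 = 4. IC gives δ ≥ 19/23.
For Vantage: gain 10, loss 3 per period, so δ ≥ 10/13.
The tighter constraint is Tarn's, so cooperation needs δ ≥ 19/23.

19/23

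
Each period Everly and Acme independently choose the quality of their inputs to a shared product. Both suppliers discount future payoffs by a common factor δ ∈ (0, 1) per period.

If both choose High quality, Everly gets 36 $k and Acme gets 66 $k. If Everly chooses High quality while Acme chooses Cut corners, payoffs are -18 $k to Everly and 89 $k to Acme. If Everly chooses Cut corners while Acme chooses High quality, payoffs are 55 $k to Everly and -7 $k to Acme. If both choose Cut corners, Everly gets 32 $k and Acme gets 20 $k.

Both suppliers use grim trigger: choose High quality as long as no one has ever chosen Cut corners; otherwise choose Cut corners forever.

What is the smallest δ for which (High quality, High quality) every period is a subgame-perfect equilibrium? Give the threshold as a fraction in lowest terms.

For Everly: deviation gain 55−36 = 19, per-period punishment loss 36−32 = 4. IC gives δ ≥ 19/23.
For Acme: gain 23, loss 46 per period, so δ ≥ 23/69 = 1/3.
The tighter constraint is Everly's, so cooperation needs δ ≥ 19/23.

19/23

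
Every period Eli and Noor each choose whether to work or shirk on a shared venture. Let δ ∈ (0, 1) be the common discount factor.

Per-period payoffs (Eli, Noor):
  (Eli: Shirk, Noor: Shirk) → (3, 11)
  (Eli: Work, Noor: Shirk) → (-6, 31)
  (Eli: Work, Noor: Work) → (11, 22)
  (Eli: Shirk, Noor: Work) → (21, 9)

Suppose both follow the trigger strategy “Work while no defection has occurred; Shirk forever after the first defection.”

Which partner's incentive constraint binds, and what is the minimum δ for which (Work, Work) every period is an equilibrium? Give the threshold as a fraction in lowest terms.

Eli; δ ≥ 5/9

For Eli: deviation gain 21−11 = 10, per-period punishment loss 11−3 = 8. IC gives δ ≥ 10/18 = 5/9.
For Noor: gain 9, loss 11 per period, so δ ≥ 9/20.
The tighter constraint is Eli's, so cooperation needs δ ≥ 5/9.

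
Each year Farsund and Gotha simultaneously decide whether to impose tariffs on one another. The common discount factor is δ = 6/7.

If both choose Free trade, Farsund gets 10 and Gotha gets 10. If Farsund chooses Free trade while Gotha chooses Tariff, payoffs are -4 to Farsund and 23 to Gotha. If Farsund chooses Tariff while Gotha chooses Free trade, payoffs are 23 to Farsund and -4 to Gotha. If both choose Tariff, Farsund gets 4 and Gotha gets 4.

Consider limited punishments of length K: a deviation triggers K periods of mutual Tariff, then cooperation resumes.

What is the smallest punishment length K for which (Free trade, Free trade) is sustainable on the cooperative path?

3

No profitable deviation requires (10−4)(δ+…+δ^K) ≥ 23−10, i.e. δ+…+δ^K ≥ 13/6 ≈ 2.1667.
With δ = 6/7, the partial sums are K=1: 0.8571, K=2: 1.5918, K=3: 2.2216.
K = 3 is the first length at which the sum reaches 2.1667.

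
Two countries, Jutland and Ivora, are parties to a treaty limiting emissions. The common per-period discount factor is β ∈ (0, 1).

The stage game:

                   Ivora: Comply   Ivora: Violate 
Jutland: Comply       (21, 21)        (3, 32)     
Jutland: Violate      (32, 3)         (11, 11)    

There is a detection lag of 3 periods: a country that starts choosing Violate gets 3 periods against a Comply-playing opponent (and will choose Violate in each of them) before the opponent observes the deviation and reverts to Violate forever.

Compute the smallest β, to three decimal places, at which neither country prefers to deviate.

The best deviation is to choose Violate for all 3 undetected periods, earning 32 each, then 11 forever once detected.
Deviation value: 32(1−β^3)/(1−β) + 11β^3/(1−β); cooperation value: 21/(1−β).
IC: 21 ≥ 32(1−β^3) + 11β^3 = 32 − 21β^3.
So β^3 ≥ 11/21, giving β ≥ (11/21)^(1/3) ≈ 0.806.

0.806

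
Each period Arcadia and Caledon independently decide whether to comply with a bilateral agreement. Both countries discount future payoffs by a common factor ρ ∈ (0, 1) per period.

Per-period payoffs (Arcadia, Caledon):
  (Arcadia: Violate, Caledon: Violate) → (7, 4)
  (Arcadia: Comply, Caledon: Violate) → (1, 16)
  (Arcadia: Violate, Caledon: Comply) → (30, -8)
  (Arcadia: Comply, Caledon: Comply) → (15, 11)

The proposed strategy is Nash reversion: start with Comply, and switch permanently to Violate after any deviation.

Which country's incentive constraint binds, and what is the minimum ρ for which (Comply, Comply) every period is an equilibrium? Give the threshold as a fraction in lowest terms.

For Arcadia: deviation gain 30−15 = 15, per-period punishment loss 15−7 = 8. IC gives ρ ≥ 15/23.
For Caledon: gain 5, loss 7 per period, so ρ ≥ 5/12.
The tighter constraint is Arcadia's, so cooperation needs ρ ≥ 15/23.

Arcadia; ρ ≥ 15/23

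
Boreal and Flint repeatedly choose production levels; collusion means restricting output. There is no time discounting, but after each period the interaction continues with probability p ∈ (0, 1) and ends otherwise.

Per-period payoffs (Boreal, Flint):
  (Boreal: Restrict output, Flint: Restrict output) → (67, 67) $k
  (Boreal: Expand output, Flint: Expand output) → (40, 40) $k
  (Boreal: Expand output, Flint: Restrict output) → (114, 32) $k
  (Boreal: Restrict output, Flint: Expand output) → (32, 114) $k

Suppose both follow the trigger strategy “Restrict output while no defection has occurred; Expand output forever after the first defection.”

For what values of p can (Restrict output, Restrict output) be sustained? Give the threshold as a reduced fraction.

Expected cooperation value is 67 + p·67 + p²·67 + … = 67/(1−p); deviation gives 114 + p·40/(1−p).
67 ≥ 114(1−p) + 40p ⇒ 74p ≥ 47 ⇒ p ≥ 47/74.

47/74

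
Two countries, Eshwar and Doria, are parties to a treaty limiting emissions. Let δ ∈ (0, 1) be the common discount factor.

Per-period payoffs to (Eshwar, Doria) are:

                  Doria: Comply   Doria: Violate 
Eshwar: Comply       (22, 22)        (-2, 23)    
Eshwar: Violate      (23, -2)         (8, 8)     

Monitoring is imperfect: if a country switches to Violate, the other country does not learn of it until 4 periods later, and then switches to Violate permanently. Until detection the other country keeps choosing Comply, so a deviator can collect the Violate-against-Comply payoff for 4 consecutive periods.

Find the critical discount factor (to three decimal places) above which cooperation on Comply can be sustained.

Deviating for the 4 undetected periods gains 23−22 = 1 per period over cooperation, then loses 22−8 = 14 per period forever once punishment starts.
Gain: 1(1 + δ + … + δ^3); loss: 14·δ^4/(1−δ).
No profitable deviation ⇔ 1(1−δ^4) ≤ 14·δ^4, i.e. δ^4 ≥ 1/(1+14) = 1/15.
Hence δ ≥ (1/15)^(1/4) ≈ 0.508.

0.508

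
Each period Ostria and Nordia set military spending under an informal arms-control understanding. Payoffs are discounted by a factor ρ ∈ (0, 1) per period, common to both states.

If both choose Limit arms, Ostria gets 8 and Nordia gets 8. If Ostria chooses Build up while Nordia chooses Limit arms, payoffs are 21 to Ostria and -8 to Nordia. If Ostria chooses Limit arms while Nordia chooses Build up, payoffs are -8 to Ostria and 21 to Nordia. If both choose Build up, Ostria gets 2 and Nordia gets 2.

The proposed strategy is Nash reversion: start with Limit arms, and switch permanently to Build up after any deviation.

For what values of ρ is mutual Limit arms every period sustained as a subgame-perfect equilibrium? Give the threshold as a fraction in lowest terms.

8/(1−ρ) ≥ 21 + 2ρ/(1−ρ)
8 ≥ 21 − 19ρ
ρ ≥ 13/19.

13/19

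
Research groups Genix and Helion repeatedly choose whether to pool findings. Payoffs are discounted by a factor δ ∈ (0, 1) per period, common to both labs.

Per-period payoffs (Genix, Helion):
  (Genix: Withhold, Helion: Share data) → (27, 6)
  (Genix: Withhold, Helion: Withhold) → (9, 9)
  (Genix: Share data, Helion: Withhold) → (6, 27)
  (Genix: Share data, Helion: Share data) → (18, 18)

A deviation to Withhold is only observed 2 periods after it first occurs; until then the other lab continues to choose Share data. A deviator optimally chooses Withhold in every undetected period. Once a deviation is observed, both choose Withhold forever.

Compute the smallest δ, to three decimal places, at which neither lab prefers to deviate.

A deviator earns 27 for 2 periods, then 9 forever; cooperating earns 18 forever. Multiplying the IC by (1−δ):
18 ≥ 27(1−δ^2) + 9δ^2, so 18·δ^2 ≥ 9 and δ^2 ≥ 1/2.
δ ≥ (1/2)^(1/2) ≈ 0.707.

0.707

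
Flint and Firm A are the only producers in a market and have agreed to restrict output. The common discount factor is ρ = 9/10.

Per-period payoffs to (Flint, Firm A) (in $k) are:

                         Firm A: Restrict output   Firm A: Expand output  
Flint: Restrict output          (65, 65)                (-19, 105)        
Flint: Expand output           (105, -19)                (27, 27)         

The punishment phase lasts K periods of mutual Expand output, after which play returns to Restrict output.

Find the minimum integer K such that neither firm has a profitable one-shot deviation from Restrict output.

2

IC: ρ(1−ρ^K)/(1−ρ) ≥ (105−65)/(65−27) = 20/19.
With ρ = 9/10: need 1 − ρ^K ≥ 20/19·(1−9/10)/(9/10), i.e. ρ^K ≤ 0.8830.
Since (9/10)^1 = 0.9000 and (9/10)^2 = 0.8100, the smallest such K is 2.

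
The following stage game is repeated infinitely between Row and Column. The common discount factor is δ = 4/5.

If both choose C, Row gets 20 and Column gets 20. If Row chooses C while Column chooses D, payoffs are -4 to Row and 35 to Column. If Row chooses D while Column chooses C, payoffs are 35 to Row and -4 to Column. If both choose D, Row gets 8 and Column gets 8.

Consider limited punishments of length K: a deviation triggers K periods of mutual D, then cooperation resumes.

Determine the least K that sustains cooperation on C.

IC: δ(1−δ^K)/(1−δ) ≥ (35−20)/(20−8) = 5/4.
With δ = 4/5: need 1 − δ^K ≥ 5/4·(1−4/5)/(4/5), i.e. δ^K ≤ 0.6875.
Since (4/5)^1 = 0.8000 and (4/5)^2 = 0.6400, the smallest such K is 2.

2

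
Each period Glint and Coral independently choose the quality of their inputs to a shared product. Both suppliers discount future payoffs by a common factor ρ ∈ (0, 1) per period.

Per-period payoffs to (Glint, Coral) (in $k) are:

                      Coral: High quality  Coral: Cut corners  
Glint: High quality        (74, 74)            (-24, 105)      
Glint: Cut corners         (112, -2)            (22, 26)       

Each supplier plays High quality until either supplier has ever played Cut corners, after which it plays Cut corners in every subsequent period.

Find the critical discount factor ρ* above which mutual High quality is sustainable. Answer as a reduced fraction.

Glint: cooperation gives 74 each period; deviation gives 112 once then 22 forever.
  74/(1−ρ) ≥ 112 + 22ρ/(1−ρ) ⇒ ρ ≥ 38/90 = 19/45.
Coral: cooperation gives 74 each period; deviation gives 105 once then 26 forever.
  ρ ≥ 31/79.
Both must hold, so the binding constraint is Glint's: ρ ≥ 19/45.

19/45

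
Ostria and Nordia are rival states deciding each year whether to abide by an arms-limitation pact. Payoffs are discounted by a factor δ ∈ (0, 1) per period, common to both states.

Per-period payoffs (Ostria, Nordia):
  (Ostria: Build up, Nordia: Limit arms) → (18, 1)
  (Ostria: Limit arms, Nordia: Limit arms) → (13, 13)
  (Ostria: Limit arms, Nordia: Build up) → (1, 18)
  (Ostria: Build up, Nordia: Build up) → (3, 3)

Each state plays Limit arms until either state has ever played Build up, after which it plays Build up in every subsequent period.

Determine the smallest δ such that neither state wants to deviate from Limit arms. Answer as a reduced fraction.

1/3

13/(1−δ) ≥ 18 + 3δ/(1−δ)
13 ≥ 18 − 15δ
δ ≥ 5/15 = 1/3.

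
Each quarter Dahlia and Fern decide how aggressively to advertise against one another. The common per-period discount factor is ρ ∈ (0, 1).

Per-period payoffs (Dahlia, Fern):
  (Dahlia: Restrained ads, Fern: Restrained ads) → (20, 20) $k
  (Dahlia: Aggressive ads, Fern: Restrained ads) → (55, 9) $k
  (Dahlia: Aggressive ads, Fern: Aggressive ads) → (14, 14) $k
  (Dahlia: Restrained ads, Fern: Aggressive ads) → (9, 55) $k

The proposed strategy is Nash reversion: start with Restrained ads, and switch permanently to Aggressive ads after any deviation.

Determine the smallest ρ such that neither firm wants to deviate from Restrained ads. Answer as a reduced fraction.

Cooperation forever yields 20 each period: 20/(1−ρ).
Deviating yields 55 once, then 14 forever: 55 + 14ρ/(1−ρ).
No profitable deviation requires 20/(1−ρ) ≥ 55 + 14ρ/(1−ρ).
Multiplying by (1−ρ): 20 ≥ 55(1−ρ) + 14ρ = 55 − 41ρ.
So 41ρ ≥ 35, i.e. ρ ≥ 35/41.

35/41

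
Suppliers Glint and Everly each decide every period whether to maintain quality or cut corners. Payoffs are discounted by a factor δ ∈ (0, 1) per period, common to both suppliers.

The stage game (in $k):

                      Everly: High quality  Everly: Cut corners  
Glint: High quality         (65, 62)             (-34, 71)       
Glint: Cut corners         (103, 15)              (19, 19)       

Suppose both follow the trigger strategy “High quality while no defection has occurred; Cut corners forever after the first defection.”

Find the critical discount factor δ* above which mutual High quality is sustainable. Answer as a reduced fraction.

For Glint: deviation gain 103−65 = 38, per-period punishment loss 65−19 = 46. IC gives δ ≥ 38/84 = 19/42.
For Everly: gain 9, loss 43 per period, so δ ≥ 9/52.
The tighter constraint is Glint's, so cooperation needs δ ≥ 19/42.

19/42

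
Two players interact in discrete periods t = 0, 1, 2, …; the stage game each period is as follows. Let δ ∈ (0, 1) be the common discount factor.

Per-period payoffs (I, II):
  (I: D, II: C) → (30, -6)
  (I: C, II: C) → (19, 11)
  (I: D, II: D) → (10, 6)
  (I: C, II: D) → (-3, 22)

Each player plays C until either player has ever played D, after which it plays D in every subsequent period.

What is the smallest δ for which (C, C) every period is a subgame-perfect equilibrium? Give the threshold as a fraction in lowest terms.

11/16

I: cooperation gives 19 each period; deviation gives 30 once then 10 forever.
  19/(1−δ) ≥ 30 + 10δ/(1−δ) ⇒ δ ≥ 11/20.
II: cooperation gives 11 each period; deviation gives 22 once then 6 forever.
  δ ≥ 11/16.
Both must hold, so the binding constraint is II's: δ ≥ 11/16.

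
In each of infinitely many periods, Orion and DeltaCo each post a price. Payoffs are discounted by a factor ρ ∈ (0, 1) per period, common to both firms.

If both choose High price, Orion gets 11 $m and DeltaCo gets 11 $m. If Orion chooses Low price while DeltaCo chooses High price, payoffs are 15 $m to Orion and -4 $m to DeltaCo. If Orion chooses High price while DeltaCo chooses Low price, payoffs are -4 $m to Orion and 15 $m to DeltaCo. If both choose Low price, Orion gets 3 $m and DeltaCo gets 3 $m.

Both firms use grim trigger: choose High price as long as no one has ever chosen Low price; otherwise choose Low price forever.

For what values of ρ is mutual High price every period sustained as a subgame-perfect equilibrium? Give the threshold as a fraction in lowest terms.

1/3

11/(1−ρ) ≥ 15 + 3ρ/(1−ρ)
11 ≥ 15 − 12ρ
ρ ≥ 4/12 = 1/3.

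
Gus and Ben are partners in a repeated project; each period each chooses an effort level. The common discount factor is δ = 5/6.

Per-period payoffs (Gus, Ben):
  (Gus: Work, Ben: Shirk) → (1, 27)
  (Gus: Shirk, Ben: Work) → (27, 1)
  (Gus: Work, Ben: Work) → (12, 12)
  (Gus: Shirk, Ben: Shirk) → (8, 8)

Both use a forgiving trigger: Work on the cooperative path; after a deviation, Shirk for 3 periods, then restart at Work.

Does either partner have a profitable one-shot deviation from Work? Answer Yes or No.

IC: δ+…+δ^3 ≥ (27−12)/(12−8) = 15/4.
At δ = 5/6: partial sum = 2.1065 < 3.7500. Cooperation not sustainable.

Yes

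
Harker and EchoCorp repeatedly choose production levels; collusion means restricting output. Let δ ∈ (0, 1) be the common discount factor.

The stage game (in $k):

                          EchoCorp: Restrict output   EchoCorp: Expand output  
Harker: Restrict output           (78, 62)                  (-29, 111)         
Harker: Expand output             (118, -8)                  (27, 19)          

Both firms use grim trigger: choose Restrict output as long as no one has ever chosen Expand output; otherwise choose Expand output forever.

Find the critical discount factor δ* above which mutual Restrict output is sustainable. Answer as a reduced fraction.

For Harker: deviation gain 118−78 = 40, per-period punishment loss 78−27 = 51. IC gives δ ≥ 40/91.
For EchoCorp: gain 49, loss 43 per period, so δ ≥ 49/92.
The tighter constraint is EchoCorp's, so cooperation needs δ ≥ 49/92.

49/92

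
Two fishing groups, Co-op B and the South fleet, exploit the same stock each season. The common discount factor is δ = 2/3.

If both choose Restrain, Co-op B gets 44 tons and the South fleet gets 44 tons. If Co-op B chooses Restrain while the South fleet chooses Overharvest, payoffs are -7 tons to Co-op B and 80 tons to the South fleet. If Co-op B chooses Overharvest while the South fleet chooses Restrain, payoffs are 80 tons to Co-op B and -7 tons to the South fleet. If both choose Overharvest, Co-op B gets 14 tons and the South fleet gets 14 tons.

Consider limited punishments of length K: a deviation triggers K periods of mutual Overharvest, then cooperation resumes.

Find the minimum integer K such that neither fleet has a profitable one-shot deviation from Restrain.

IC: δ(1−δ^K)/(1−δ) ≥ (80−44)/(44−14) = 6/5.
With δ = 2/3: need 1 − δ^K ≥ 6/5·(1−2/3)/(2/3), i.e. δ^K ≤ 0.4000.
Since (2/3)^2 = 0.4444 and (2/3)^3 = 0.2963, the smallest such K is 3.

3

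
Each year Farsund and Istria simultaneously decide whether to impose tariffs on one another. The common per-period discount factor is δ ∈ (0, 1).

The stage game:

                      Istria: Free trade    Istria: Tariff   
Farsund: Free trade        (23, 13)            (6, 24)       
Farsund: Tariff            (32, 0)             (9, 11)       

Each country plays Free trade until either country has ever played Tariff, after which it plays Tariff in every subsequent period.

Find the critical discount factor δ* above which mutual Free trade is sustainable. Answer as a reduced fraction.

Farsund's threshold: (32−23)/(32−9) = 9/23.
Istria's threshold: (24−13)/(24−11) = 11/13.
9/23 < 11/13, so Istria binds and δ* = 11/13.

11/13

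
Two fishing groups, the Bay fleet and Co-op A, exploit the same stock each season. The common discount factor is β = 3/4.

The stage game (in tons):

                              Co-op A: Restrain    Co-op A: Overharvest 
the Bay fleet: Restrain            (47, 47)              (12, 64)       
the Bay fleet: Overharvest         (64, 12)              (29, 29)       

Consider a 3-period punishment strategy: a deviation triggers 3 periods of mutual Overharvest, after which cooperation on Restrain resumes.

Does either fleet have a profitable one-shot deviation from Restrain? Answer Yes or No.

IC: β+…+β^3 ≥ (64−47)/(47−29) = 17/18.
At β = 3/4: partial sum = 1.7344 ≥ 0.9444. Cooperation sustainable.

No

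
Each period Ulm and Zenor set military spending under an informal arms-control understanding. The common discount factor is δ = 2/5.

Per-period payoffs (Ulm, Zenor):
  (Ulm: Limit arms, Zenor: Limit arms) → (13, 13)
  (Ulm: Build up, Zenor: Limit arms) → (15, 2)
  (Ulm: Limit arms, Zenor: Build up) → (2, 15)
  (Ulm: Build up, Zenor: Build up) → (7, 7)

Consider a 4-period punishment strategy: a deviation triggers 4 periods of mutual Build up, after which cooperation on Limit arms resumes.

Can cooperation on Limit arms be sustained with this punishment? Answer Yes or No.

Yes

A one-shot deviation gives 15 now, then 7 for 4 periods, then back to 13.
Gain from deviating: (15−13) today; loss: (13−7) in each of the next 4 periods.
No-deviation condition: (13−7)(δ+…+δ^4) ≥ 15−13, i.e. δ+…+δ^4 ≥ 1/3.
At δ = 2/5: δ+…+δ^4 = 0.6496 ≥ 0.3333.
So cooperation is sustainable.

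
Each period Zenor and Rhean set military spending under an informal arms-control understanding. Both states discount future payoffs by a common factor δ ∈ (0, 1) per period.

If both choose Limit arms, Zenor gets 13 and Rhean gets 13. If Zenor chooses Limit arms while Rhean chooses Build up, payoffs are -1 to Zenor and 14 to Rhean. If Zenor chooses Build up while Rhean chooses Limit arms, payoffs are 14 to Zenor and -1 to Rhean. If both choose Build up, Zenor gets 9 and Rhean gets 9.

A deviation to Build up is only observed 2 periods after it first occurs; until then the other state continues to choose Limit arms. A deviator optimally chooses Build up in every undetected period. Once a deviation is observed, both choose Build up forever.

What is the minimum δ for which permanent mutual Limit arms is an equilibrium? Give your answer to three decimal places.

0.447

The best deviation is to choose Build up for all 2 undetected periods, earning 14 each, then 9 forever once detected.
Deviation value: 14(1−δ^2)/(1−δ) + 9δ^2/(1−δ); cooperation value: 13/(1−δ).
IC: 13 ≥ 14(1−δ^2) + 9δ^2 = 14 − 5δ^2.
So δ^2 ≥ 1/5, giving δ ≥ (1/5)^(1/2) ≈ 0.447.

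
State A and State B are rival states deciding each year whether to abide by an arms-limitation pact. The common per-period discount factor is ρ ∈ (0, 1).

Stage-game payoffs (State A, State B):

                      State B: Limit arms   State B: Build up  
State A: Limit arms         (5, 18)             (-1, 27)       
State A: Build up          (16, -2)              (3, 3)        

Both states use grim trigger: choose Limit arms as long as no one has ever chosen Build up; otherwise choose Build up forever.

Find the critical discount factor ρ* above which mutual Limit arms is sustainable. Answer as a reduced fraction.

State A: cooperation gives 5 each period; deviation gives 16 once then 3 forever.
  5/(1−ρ) ≥ 16 + 3ρ/(1−ρ) ⇒ ρ ≥ 11/13.
State B: cooperation gives 18 each period; deviation gives 27 once then 3 forever.
  ρ ≥ 9/24 = 3/8.
Both must hold, so the binding constraint is State A's: ρ ≥ 11/13.

11/13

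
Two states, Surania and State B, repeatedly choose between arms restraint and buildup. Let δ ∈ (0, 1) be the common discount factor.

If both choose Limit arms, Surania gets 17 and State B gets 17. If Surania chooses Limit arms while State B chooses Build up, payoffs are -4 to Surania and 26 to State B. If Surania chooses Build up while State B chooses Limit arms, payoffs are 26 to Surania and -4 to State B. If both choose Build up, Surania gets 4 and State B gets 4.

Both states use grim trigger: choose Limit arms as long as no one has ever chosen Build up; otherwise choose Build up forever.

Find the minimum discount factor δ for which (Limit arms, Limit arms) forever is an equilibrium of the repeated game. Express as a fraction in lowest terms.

Under grim trigger the critical discount factor is (T−C)/(T−P) with T = 26, C = 17, P = 4.
δ* = (26−17)/(26−4) = 9/22.

9/22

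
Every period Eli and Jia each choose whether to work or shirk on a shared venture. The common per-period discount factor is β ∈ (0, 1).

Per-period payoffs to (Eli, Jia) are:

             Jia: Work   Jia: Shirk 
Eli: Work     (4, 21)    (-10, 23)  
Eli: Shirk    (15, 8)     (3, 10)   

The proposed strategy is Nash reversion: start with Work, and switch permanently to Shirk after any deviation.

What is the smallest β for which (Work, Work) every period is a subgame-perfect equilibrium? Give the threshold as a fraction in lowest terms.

11/12

For Eli: deviation gain 15−4 = 11, per-period punishment loss 4−3 = 1. IC gives β ≥ 11/12.
For Jia: gain 2, loss 11 per period, so β ≥ 2/13.
The tighter constraint is Eli's, so cooperation needs β ≥ 11/12.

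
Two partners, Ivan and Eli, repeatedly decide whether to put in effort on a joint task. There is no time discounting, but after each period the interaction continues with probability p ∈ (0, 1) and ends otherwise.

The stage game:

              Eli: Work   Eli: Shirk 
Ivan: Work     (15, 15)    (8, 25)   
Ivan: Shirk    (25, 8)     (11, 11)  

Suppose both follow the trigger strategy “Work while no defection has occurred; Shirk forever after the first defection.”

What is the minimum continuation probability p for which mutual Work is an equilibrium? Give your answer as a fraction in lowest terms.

5/7

Expected cooperation value is 15 + p·15 + p²·15 + … = 15/(1−p); deviation gives 25 + p·11/(1−p).
15 ≥ 25(1−p) + 11p ⇒ 14p ≥ 10 ⇒ p ≥ 10/14 = 5/7.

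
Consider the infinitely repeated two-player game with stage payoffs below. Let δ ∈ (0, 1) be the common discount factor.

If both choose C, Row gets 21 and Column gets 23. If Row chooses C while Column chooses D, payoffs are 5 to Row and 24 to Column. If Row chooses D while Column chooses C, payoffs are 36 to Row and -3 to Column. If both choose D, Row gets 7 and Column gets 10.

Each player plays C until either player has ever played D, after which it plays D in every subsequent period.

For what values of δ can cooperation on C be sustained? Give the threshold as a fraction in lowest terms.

Row's threshold: (36−21)/(36−7) = 15/29.
Column's threshold: (24−23)/(24−10) = 1/14.
15/29 > 1/14, so Row binds and δ* = 15/29.

15/29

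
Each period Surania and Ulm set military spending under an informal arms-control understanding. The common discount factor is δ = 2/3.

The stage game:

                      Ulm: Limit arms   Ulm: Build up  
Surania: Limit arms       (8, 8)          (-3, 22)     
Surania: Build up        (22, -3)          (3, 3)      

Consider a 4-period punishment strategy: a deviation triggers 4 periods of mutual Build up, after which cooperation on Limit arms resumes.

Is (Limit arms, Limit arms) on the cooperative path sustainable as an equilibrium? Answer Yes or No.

A one-shot deviation gives 22 now, then 3 for 4 periods, then back to 8.
Gain from deviating: (22−8) today; loss: (8−3) in each of the next 4 periods.
No-deviation condition: (8−3)(δ+…+δ^4) ≥ 22−8, i.e. δ+…+δ^4 ≥ 14/5.
At δ = 2/3: δ+…+δ^4 = 1.6049 < 2.8000.
So cooperation is not sustainable.

No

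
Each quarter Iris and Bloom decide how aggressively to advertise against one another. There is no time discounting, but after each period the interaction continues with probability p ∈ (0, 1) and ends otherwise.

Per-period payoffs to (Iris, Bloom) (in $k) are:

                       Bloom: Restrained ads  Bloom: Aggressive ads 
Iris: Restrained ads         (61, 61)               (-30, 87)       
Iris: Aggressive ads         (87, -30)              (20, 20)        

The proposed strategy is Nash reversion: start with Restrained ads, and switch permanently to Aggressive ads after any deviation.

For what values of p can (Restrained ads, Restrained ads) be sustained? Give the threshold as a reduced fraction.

With no time discounting, the continuation probability p plays the role of the discount factor.
Grim-trigger IC: 61/(1−p) ≥ 87 + 20p/(1−p) ⇒ p ≥ (87−61)/(87−20) = 26/67.

26/67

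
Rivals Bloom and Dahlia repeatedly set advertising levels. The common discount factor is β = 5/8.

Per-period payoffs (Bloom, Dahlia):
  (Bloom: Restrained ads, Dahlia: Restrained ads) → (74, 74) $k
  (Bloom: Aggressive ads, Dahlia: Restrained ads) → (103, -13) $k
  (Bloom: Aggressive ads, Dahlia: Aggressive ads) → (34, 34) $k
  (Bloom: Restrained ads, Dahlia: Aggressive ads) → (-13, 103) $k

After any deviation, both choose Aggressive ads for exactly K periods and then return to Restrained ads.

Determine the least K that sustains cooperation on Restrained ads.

2

No profitable deviation requires (74−34)(β+…+β^K) ≥ 103−74, i.e. β+…+β^K ≥ 29/40 ≈ 0.7250.
With β = 5/8, the partial sums are K=1: 0.6250, K=2: 1.0156.
K = 2 is the first length at which the sum reaches 0.7250.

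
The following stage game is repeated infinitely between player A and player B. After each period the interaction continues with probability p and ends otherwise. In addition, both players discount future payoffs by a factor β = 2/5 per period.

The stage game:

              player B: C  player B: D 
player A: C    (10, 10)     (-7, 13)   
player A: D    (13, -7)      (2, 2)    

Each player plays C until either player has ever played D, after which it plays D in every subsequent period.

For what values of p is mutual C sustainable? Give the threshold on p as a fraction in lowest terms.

With continuation probability p and discount β, the effective per-period discount factor is βp.
Grim-trigger IC: βp ≥ (13−10)/(13−2) = 3/11.
So p ≥ (3/11)/(2/5) = 15/22.

15/22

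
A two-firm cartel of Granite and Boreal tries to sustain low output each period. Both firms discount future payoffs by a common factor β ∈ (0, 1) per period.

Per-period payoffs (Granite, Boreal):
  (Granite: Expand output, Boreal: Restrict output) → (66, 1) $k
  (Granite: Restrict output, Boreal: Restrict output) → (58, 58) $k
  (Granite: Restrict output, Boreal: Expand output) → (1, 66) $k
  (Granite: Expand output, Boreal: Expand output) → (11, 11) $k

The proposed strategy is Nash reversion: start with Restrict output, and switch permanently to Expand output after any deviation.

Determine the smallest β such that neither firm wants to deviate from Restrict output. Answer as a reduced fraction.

One-period gain from deviating is 66 − 58 = 8. The loss is 58 − 11 = 47 in every subsequent period, with present value 47·β/(1−β).
Deviation is unprofitable when 47·β/(1−β) ≥ 8, i.e. β/(1−β) ≥ 8/47.
Equivalently β ≥ 8/(8+47) = 8/55.

8/55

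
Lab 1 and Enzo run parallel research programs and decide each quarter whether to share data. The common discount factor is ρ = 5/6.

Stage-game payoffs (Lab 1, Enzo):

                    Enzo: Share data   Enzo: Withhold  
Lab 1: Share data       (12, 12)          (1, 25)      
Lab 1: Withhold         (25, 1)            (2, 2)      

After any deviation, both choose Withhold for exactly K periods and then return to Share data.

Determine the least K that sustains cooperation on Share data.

2

IC: ρ(1−ρ^K)/(1−ρ) ≥ (25−12)/(12−2) = 13/10.
With ρ = 5/6: need 1 − ρ^K ≥ 13/10·(1−5/6)/(5/6), i.e. ρ^K ≤ 0.7400.
Since (5/6)^1 = 0.8333 and (5/6)^2 = 0.6944, the smallest such K is 2.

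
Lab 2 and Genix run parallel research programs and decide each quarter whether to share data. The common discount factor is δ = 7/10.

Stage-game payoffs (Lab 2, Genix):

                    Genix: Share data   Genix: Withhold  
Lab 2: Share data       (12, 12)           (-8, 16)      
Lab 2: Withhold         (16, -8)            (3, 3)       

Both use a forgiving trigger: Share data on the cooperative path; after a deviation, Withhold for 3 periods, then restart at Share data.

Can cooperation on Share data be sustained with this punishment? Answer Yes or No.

IC: δ+…+δ^3 ≥ (16−12)/(12−3) = 4/9.
At δ = 7/10: partial sum = 1.5330 ≥ 0.4444. Cooperation sustainable.

Yes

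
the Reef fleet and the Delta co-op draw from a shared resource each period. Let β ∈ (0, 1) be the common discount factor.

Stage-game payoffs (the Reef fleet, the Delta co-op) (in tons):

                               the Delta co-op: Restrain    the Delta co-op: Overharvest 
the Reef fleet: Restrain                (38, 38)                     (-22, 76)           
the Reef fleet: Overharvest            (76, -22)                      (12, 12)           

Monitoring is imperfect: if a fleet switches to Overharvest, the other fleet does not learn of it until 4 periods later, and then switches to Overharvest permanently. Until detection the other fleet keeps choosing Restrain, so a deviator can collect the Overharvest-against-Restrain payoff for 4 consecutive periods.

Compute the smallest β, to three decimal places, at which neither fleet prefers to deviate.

0.878

A deviator earns 76 for 4 periods, then 12 forever; cooperating earns 38 forever. Multiplying the IC by (1−β):
38 ≥ 76(1−β^4) + 12β^4, so 64·β^4 ≥ 38 and β^4 ≥ 19/32.
β ≥ (19/32)^(1/4) ≈ 0.878.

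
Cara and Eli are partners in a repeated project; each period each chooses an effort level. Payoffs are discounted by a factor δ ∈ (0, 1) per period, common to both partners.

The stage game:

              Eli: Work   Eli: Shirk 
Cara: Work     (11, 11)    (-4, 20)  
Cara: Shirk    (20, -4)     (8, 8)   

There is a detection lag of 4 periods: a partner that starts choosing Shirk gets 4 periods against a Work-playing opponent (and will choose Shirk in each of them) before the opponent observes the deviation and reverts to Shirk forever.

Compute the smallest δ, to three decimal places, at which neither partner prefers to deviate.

The best deviation is to choose Shirk for all 4 undetected periods, earning 20 each, then 8 forever once detected.
Deviation value: 20(1−δ^4)/(1−δ) + 8δ^4/(1−δ); cooperation value: 11/(1−δ).
IC: 11 ≥ 20(1−δ^4) + 8δ^4 = 20 − 12δ^4.
So δ^4 ≥ 9/12 = 3/4, giving δ ≥ (3/4)^(1/4) ≈ 0.931.

0.931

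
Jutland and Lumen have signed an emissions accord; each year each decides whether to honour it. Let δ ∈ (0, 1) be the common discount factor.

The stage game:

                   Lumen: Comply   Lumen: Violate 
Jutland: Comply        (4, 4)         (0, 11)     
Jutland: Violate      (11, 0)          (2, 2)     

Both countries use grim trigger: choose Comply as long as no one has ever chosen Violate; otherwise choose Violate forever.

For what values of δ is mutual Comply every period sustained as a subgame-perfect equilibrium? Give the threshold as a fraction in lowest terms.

One-period gain from deviating is 11 − 4 = 7. The loss is 4 − 2 = 2 in every subsequent period, with present value 2·δ/(1−δ).
Deviation is unprofitable when 2·δ/(1−δ) ≥ 7, i.e. δ/(1−δ) ≥ 7/2.
Equivalently δ ≥ 7/(7+2) = 7/9.

7/9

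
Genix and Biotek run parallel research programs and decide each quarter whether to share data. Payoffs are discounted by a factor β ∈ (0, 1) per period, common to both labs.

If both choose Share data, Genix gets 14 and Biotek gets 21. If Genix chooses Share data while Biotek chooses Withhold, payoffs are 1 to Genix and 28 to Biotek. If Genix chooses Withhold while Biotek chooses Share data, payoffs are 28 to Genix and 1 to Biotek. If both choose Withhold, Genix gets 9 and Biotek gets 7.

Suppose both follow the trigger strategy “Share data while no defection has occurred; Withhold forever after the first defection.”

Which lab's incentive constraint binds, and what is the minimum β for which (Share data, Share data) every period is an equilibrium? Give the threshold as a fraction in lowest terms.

Genix: cooperation gives 14 each period; deviation gives 28 once then 9 forever.
  14/(1−β) ≥ 28 + 9β/(1−β) ⇒ β ≥ 14/19.
Biotek: cooperation gives 21 each period; deviation gives 28 once then 7 forever.
  β ≥ 7/21 = 1/3.
Both must hold, so the binding constraint is Genix's: β ≥ 14/19.

Genix; β ≥ 14/19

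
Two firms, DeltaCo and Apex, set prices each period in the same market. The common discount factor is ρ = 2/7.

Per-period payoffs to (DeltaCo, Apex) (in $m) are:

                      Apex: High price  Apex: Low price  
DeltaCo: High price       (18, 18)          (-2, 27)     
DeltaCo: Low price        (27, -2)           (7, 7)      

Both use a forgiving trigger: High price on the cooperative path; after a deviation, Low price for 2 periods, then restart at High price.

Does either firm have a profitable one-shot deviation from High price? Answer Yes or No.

IC: ρ+…+ρ^2 ≥ (27−18)/(18−7) = 9/11.
At ρ = 2/7: partial sum = 0.3673 < 0.8182. Cooperation not sustainable.

Yes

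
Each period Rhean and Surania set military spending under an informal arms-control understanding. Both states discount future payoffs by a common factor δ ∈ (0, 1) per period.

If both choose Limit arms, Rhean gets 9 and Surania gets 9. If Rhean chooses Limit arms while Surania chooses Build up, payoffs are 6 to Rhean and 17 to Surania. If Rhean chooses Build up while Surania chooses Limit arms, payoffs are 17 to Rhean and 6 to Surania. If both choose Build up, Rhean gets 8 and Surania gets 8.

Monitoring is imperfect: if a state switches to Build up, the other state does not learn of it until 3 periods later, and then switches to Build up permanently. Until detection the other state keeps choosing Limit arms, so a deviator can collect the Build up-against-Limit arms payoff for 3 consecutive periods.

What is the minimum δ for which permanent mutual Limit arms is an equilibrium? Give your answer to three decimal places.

Deviating for the 3 undetected periods gains 17−9 = 8 per period over cooperation, then loses 9−8 = 1 per period forever once punishment starts.
Gain: 8(1 + δ + … + δ^2); loss: 1·δ^3/(1−δ).
No profitable deviation ⇔ 8(1−δ^3) ≤ 1·δ^3, i.e. δ^3 ≥ 8/(8+1) = 8/9.
Hence δ ≥ (8/9)^(1/3) ≈ 0.961.

0.961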